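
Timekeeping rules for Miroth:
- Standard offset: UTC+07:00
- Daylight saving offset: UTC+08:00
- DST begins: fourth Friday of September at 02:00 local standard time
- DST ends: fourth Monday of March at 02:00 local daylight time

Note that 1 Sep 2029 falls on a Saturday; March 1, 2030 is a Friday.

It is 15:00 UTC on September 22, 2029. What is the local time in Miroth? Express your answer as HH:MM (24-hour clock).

1 September 2029 is a Saturday, so the first Friday is September 7 and the fourth is September 28.
1 March 2030 is a Friday, so the first Monday is March 4 and the fourth is March 25.
At the standard offset (UTC+07:00), 15:00 UTC + 7h = 22:00 Miroth standard time.
Daylight saving runs 28 September 2029 – 25 March 2030; the standard-time date in Miroth, September 22, 2029, is outside that window, so Miroth is on standard time at UTC+07:00.
15:00 UTC + 7h = 22:00 local.

22:00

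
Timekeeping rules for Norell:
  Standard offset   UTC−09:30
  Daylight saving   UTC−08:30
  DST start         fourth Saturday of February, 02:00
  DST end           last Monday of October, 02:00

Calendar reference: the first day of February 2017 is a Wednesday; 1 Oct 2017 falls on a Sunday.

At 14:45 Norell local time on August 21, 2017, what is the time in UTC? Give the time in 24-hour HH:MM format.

23:15

1 February 2017 is a Wednesday, so the first Saturday is February 4 and the fourth is February 25.
1 October 2017 is a Sunday, so Mondays fall on 2, 9, 16, 23, 30; the last is October 30.
August 21, 2017 lies within the daylight-saving period (25 February – 30 October), so Norell is on daylight time, UTC−08:30.
14:45 local + 8h30m = 23:15 UTC.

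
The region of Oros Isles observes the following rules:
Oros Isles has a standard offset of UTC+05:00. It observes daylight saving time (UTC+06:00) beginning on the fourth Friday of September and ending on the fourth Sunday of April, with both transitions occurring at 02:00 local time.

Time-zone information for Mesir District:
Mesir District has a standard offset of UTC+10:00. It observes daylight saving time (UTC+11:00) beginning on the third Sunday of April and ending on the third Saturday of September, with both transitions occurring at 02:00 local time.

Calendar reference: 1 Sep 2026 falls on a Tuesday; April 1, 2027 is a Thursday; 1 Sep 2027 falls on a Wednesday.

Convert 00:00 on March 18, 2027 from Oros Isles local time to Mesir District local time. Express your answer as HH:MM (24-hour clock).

04:00

1 September 2026 is a Tuesday, so the first Friday is September 4 and the fourth is September 25.
1 April 2027 is a Thursday, so the first Sunday is April 4 and the fourth is April 25.
Daylight saving runs 25 September 2026 – 25 April 2027; March 18, 2027 is inside that window, so Oros Isles is at UTC+06:00.
00:00 Oros Isles − 6h = 18:00 UTC (rolling into the previous day, 17 March 2027).
1 April 2027 is a Thursday, so the first Sunday is April 4 and the third is April 18.
1 September 2027 is a Wednesday, so the first Saturday is September 4 and the third is September 18.
At the standard offset (UTC+10:00), 18:00 UTC + 10h = 04:00 Mesir District standard time (rolling into the next day, 18 March 2027).
Daylight saving runs 18 April – 18 September; the standard-time date in Mesir District, March 18, 2027, is outside that window, so Mesir District is on standard time at UTC+10:00.
18:00 UTC + 10h = 04:00 Mesir District (rolling into the next day, 18 March 2027).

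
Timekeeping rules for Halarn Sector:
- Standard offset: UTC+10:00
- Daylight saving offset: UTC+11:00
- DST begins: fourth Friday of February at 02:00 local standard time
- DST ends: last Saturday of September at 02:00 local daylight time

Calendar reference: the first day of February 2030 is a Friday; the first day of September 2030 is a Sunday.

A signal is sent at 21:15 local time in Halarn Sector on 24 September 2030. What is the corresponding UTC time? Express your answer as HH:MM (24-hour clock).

10:15

1 February 2030 is a Friday, so the first Friday is February 1 and the fourth is February 22.
1 September 2030 is a Sunday, so Saturdays fall on 7, 14, 21, 28; the last is September 28.
24 September 2030 lies within the daylight-saving period (22 February – 28 September), so Halarn Sector is on daylight time, UTC+11:00.
21:15 local − 11h = 10:15 UTC.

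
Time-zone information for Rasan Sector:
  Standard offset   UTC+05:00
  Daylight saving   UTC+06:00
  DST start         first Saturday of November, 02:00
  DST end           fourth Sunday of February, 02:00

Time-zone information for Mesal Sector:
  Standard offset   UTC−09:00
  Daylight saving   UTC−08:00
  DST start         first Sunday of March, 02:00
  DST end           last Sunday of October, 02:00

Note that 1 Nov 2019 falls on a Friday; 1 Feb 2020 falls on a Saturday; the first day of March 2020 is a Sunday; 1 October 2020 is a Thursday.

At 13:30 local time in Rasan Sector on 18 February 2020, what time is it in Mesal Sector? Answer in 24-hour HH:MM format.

22:30

1 November 2019 is a Friday, so the first Saturday is November 2.
1 February 2020 is a Saturday, so the first Sunday is February 2 and the fourth is February 23.
18 February 2020 lies within the daylight-saving period (2 November 2019 – 23 February 2020), so Rasan Sector is on daylight time, UTC+06:00.
13:30 Rasan Sector − 6h = 07:30 UTC.
1 March 2020 is a Sunday, so the first Sunday is March 1.
1 October 2020 is a Thursday, so Sundays fall on 4, 11, 18, 25; the last is October 25.
At the standard offset (UTC−09:00), 07:30 UTC − 9h = 22:30 Mesal Sector standard time (rolling into the previous day, 17 February 2020).
The standard-time date in Mesal Sector, 17 February 2020, is outside the daylight-saving period (1 March – 25 October), so Mesal Sector is on standard time, UTC−09:00.
07:30 UTC − 9h = 22:30 Mesal Sector (rolling into the previous day, 17 February 2020).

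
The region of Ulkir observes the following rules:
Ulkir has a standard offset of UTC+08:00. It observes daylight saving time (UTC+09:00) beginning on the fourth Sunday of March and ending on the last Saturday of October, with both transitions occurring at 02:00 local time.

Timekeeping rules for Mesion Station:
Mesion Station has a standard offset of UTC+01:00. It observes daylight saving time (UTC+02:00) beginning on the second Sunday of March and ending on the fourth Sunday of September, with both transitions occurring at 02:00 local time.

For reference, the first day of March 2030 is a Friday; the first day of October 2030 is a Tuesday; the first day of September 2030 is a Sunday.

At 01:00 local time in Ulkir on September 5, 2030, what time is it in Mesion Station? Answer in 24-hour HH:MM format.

18:00

1 March 2030 is a Friday, so the first Sunday is March 3 and the fourth is March 24.
1 October 2030 is a Tuesday, so Saturdays fall on 5, 12, 19, 26; the last is October 26.
September 5, 2030 lies within the daylight-saving period (24 March – 26 October), so Ulkir is on daylight time, UTC+09:00.
01:00 Ulkir − 9h = 16:00 UTC (rolling into the previous day, 4 September 2030).
1 March 2030 is a Friday, so the first Sunday is March 3 and the second is March 10.
1 September 2030 is a Sunday, so the first Sunday is September 1 and the fourth is September 22.
At the standard offset (UTC+01:00), 16:00 UTC + 1h = 17:00 Mesion Station standard time.
The standard-time date in Mesion Station, September 4, 2030, falls between 10 March and 22 September, so daylight saving is in effect and Mesion Station is at UTC+02:00.
16:00 UTC + 2h = 18:00 Mesion Station.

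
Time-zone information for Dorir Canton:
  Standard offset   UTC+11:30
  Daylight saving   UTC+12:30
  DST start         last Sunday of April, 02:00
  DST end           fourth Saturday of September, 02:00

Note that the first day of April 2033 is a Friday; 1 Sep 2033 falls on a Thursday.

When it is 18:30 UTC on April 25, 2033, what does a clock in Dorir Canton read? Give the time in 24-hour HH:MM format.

07:00

1 April 2033 is a Friday, so Sundays fall on 3, 10, 17, 24; the last is April 24.
1 September 2033 is a Thursday, so the first Saturday is September 3 and the fourth is September 24.
At the standard offset (UTC+11:30), 18:30 UTC + 11h30m = 06:00 Dorir Canton standard time (rolling into the next day, 26 April 2033).
Daylight saving runs 24 April – 24 September; the standard-time date in Dorir Canton, April 26, 2033, is inside that window, so Dorir Canton is at UTC+12:30.
18:30 UTC + 12h30m = 07:00 local (rolling into the next day, 26 April 2033).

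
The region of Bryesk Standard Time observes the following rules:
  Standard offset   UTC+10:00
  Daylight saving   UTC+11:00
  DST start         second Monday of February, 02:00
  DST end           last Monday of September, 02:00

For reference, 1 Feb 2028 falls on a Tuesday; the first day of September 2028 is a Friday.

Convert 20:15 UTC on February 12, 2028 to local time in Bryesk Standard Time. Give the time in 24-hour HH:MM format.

06:15

1 February 2028 is a Tuesday, so the first Monday is February 7 and the second is February 14.
1 September 2028 is a Friday, so Mondays fall on 4, 11, 18, 25; the last is September 25.
At the standard offset (UTC+10:00), 20:15 UTC + 10h = 06:15 Bryesk Standard Time standard time (rolling into the next day, 13 February 2028).
Daylight saving runs 14 February – 25 September; the standard-time date in Bryesk Standard Time, February 13, 2028, is outside that window, so Bryesk Standard Time is on standard time at UTC+10:00.
20:15 UTC + 10h = 06:15 local (rolling into the next day, 13 February 2028).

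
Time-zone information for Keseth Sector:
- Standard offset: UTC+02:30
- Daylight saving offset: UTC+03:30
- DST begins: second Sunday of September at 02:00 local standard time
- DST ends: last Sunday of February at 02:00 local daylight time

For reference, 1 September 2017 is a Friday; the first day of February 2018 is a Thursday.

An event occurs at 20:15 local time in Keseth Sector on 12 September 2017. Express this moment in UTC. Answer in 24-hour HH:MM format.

1 September 2017 is a Friday, so the first Sunday is September 3 and the second is September 10.
1 February 2018 is a Thursday, so Sundays fall on 4, 11, 18, 25; the last is February 25.
Daylight saving runs 10 September 2017 – 25 February 2018; 12 September 2017 is inside that window, so Keseth Sector is at UTC+03:30.
20:15 local − 3h30m = 16:45 UTC.

16:45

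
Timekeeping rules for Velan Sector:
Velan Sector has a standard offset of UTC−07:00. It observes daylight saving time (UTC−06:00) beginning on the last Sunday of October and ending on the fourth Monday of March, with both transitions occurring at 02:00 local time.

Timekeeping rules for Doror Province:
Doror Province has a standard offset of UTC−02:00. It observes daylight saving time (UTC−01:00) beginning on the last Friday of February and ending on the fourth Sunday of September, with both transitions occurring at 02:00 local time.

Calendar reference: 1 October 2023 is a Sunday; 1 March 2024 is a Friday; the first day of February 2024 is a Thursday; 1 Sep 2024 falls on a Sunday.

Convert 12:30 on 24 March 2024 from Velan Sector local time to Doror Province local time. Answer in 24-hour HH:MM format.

17:30

1 October 2023 is a Sunday, so Sundays fall on 1, 8, 15, 22, 29; the last is October 29.
1 March 2024 is a Friday, so the first Monday is March 4 and the fourth is March 25.
Daylight saving runs 29 October 2023 – 25 March 2024; 24 March 2024 is inside that window, so Velan Sector is at UTC−06:00.
12:30 Velan Sector + 6h = 18:30 UTC.
1 February 2024 is a Thursday, so Fridays fall on 2, 9, 16, 23; the last is February 23.
1 September 2024 is a Sunday, so the first Sunday is September 1 and the fourth is September 22.
At the standard offset (UTC−02:00), 18:30 UTC − 2h = 16:30 Doror Province standard time.
The standard-time date in Doror Province, 24 March 2024, lies within the daylight-saving period (23 February – 22 September), so Doror Province is on daylight time, UTC−01:00.
18:30 UTC − 1h = 17:30 Doror Province.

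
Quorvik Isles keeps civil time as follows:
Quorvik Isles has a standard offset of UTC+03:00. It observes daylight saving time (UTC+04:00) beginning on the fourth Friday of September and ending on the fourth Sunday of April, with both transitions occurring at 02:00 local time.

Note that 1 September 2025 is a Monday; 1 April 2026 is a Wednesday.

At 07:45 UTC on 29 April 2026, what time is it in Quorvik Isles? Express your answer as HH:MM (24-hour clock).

10:45

1 September 2025 is a Monday, so the first Friday is September 5 and the fourth is September 26.
1 April 2026 is a Wednesday, so the first Sunday is April 5 and the fourth is April 26.
At the standard offset (UTC+03:00), 07:45 UTC + 3h = 10:45 Quorvik Isles standard time.
Daylight saving runs 26 September 2025 – 26 April 2026; the standard-time date in Quorvik Isles, 29 April 2026, is outside that window, so Quorvik Isles is on standard time at UTC+03:00.
07:45 UTC + 3h = 10:45 local.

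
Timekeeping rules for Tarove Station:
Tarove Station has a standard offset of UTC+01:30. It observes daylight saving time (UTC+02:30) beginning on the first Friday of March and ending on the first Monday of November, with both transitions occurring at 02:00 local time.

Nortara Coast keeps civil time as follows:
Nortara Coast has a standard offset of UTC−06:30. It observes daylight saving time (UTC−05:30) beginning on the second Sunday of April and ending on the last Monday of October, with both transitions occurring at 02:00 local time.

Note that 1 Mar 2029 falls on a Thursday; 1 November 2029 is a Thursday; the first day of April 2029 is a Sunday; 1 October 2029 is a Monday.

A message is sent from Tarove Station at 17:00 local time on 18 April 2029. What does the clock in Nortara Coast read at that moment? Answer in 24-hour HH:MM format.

1 March 2029 is a Thursday, so the first Friday is March 2.
1 November 2029 is a Thursday, so the first Monday is November 5.
18 April 2029 falls between 2 March and 5 November, so daylight saving is in effect and Tarove Station is at UTC+02:30.
17:00 Tarove Station − 2h30m = 14:30 UTC.
1 April 2029 is a Sunday, so the first Sunday is April 1 and the second is April 8.
1 October 2029 is a Monday, so Mondays fall on 1, 8, 15, 22, 29; the last is October 29.
At the standard offset (UTC−06:30), 14:30 UTC − 6h30m = 08:00 Nortara Coast standard time.
The standard-time date in Nortara Coast, 18 April 2029, lies within the daylight-saving period (8 April – 29 October), so Nortara Coast is on daylight time, UTC−05:30.
14:30 UTC − 5h30m = 09:00 Nortara Coast.

09:00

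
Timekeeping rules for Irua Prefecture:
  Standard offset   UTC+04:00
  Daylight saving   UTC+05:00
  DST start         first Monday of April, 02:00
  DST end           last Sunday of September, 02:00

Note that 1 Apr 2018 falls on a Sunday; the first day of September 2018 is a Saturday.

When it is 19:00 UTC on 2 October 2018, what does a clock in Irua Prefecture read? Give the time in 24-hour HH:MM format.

1 April 2018 is a Sunday, so the first Monday is April 2.
1 September 2018 is a Saturday, so Sundays fall on 2, 9, 16, 23, 30; the last is September 30.
At the standard offset (UTC+04:00), 19:00 UTC + 4h = 23:00 Irua Prefecture standard time.
The standard-time date in Irua Prefecture, 2 October 2018, does not fall between 2 April and 30 September, so daylight saving is not in effect and Irua Prefecture is at UTC+04:00.
19:00 UTC + 4h = 23:00 local.

23:00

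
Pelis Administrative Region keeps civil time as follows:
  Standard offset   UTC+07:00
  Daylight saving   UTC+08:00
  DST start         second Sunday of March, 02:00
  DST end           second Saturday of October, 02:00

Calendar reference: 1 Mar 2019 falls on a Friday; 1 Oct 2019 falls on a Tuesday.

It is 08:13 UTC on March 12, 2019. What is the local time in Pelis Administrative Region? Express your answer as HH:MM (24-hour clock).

16:13

1 March 2019 is a Friday, so the first Sunday is March 3 and the second is March 10.
1 October 2019 is a Tuesday, so the first Saturday is October 5 and the second is October 12.
At the standard offset (UTC+07:00), 08:13 UTC + 7h = 15:13 Pelis Administrative Region standard time.
The standard-time date in Pelis Administrative Region, March 12, 2019, falls between 10 March and 12 October, so daylight saving is in effect and Pelis Administrative Region is at UTC+08:00.
08:13 UTC + 8h = 16:13 local.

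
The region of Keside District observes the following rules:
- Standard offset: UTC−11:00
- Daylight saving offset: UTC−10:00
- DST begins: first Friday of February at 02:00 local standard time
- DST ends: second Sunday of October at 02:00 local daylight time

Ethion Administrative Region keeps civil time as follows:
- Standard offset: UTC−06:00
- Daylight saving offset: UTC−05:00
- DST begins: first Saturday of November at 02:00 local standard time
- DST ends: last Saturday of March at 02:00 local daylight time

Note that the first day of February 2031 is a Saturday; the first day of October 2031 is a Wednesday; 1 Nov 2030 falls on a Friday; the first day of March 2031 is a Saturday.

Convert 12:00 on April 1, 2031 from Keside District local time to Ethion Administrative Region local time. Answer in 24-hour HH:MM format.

1 February 2031 is a Saturday, so the first Friday is February 7.
1 October 2031 is a Wednesday, so the first Sunday is October 5 and the second is October 12.
April 1, 2031 falls between 7 February and 12 October, so daylight saving is in effect and Keside District is at UTC−10:00.
12:00 Keside District + 10h = 22:00 UTC.
1 November 2030 is a Friday, so the first Saturday is November 2.
1 March 2031 is a Saturday, so Saturdays fall on 1, 8, 15, 22, 29; the last is March 29.
At the standard offset (UTC−06:00), 22:00 UTC − 6h = 16:00 Ethion Administrative Region standard time.
The standard-time date in Ethion Administrative Region, April 1, 2031, does not fall between 2 November 2030 and 29 March 2031, so daylight saving is not in effect and Ethion Administrative Region is at UTC−06:00.
22:00 UTC − 6h = 16:00 Ethion Administrative Region.

16:00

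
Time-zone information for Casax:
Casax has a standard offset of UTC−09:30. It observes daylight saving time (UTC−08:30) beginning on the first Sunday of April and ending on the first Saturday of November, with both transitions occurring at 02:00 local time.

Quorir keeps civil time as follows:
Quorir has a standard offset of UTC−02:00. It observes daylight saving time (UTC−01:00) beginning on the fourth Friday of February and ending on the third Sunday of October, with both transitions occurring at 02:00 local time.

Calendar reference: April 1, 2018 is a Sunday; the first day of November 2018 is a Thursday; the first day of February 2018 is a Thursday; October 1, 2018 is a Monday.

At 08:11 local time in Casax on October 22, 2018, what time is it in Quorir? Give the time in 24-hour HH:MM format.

14:41

1 April 2018 is a Sunday, so the first Sunday is April 1.
1 November 2018 is a Thursday, so the first Saturday is November 3.
Daylight saving runs 1 April – 3 November; October 22, 2018 is inside that window, so Casax is at UTC−08:30.
08:11 Casax + 8h30m = 16:41 UTC.
1 February 2018 is a Thursday, so the first Friday is February 2 and the fourth is February 23.
1 October 2018 is a Monday, so the first Sunday is October 7 and the third is October 21.
At the standard offset (UTC−02:00), 16:41 UTC − 2h = 14:41 Quorir standard time.
The standard-time date in Quorir, October 22, 2018, is outside the daylight-saving period (23 February – 21 October), so Quorir is on standard time, UTC−02:00.
16:41 UTC − 2h = 14:41 Quorir.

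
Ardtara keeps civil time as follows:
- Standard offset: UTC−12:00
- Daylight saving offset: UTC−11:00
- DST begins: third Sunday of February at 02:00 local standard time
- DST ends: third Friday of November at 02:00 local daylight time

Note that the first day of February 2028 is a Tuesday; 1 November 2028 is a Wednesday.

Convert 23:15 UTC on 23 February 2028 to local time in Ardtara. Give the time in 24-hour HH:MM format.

1 February 2028 is a Tuesday, so the first Sunday is February 6 and the third is February 20.
1 November 2028 is a Wednesday, so the first Friday is November 3 and the third is November 17.
At the standard offset (UTC−12:00), 23:15 UTC − 12h = 11:15 Ardtara standard time.
Daylight saving runs 20 February – 17 November; the standard-time date in Ardtara, 23 February 2028, is inside that window, so Ardtara is at UTC−11:00.
23:15 UTC − 11h = 12:15 local.

12:15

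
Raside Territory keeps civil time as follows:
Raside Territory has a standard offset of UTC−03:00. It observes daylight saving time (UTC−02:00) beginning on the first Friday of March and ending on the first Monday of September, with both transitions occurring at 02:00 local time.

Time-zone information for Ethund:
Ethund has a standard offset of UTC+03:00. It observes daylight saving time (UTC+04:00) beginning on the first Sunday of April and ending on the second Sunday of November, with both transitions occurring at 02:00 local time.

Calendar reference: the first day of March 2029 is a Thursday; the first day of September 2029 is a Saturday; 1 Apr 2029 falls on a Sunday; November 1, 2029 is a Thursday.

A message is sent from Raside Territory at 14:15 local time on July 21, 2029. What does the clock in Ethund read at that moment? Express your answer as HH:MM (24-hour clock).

1 March 2029 is a Thursday, so the first Friday is March 2.
1 September 2029 is a Saturday, so the first Monday is September 3.
Daylight saving runs 2 March – 3 September; July 21, 2029 is inside that window, so Raside Territory is at UTC−02:00.
14:15 Raside Territory + 2h = 16:15 UTC.
1 April 2029 is a Sunday, so the first Sunday is April 1.
1 November 2029 is a Thursday, so the first Sunday is November 4 and the second is November 11.
At the standard offset (UTC+03:00), 16:15 UTC + 3h = 19:15 Ethund standard time.
Daylight saving runs 1 April – 11 November; the standard-time date in Ethund, July 21, 2029, is inside that window, so Ethund is at UTC+04:00.
16:15 UTC + 4h = 20:15 Ethund.

20:15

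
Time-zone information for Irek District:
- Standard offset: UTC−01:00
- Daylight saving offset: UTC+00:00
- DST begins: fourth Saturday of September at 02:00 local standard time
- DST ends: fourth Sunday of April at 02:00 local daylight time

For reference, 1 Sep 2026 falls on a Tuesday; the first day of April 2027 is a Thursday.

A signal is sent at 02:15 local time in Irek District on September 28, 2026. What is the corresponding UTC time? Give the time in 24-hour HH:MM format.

02:15

1 September 2026 is a Tuesday, so the first Saturday is September 5 and the fourth is September 26.
1 April 2027 is a Thursday, so the first Sunday is April 4 and the fourth is April 25.
September 28, 2026 lies within the daylight-saving period (26 September 2026 – 25 April 2027), so Irek District is on daylight time, UTC+00:00.
02:15 local − 0h = 02:15 UTC.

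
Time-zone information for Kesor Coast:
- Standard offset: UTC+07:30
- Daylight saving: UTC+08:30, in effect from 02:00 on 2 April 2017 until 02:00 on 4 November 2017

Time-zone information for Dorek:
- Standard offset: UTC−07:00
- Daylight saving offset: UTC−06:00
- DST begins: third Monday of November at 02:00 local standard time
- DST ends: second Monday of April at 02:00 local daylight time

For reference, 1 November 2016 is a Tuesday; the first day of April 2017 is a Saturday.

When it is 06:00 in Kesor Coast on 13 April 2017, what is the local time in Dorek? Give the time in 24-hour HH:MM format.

14:30

13 April 2017 falls between 2 April and 4 November, so daylight saving is in effect and Kesor Coast is at UTC+08:30.
06:00 Kesor Coast − 8h30m = 21:30 UTC (rolling into the previous day, 12 April 2017).
1 November 2016 is a Tuesday, so the first Monday is November 7 and the third is November 21.
1 April 2017 is a Saturday, so the first Monday is April 3 and the second is April 10.
At the standard offset (UTC−07:00), 21:30 UTC − 7h = 14:30 Dorek standard time.
Daylight saving runs 21 November 2016 – 10 April 2017; the standard-time date in Dorek, 12 April 2017, is outside that window, so Dorek is on standard time at UTC−07:00.
21:30 UTC − 7h = 14:30 Dorek.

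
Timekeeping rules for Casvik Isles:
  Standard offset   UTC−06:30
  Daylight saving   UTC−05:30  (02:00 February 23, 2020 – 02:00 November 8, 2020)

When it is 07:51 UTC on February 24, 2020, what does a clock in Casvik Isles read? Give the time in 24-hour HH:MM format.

At the standard offset (UTC−06:30), 07:51 UTC − 6h30m = 01:21 Casvik Isles standard time.
The standard-time date in Casvik Isles, February 24, 2020, lies within the daylight-saving period (23 February – 8 November), so Casvik Isles is on daylight time, UTC−05:30.
07:51 UTC − 5h30m = 02:21 local.

02:21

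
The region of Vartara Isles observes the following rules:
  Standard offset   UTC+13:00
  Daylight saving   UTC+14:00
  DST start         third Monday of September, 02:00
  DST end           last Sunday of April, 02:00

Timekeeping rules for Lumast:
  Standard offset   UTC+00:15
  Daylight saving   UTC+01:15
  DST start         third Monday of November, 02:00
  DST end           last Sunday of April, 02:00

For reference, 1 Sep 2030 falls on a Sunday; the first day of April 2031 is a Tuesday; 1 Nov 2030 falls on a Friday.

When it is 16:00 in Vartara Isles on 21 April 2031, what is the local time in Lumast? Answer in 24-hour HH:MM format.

1 September 2030 is a Sunday, so the first Monday is September 2 and the third is September 16.
1 April 2031 is a Tuesday, so Sundays fall on 6, 13, 20, 27; the last is April 27.
21 April 2031 falls between 16 September 2030 and 27 April 2031, so daylight saving is in effect and Vartara Isles is at UTC+14:00.
16:00 Vartara Isles − 14h = 02:00 UTC.
1 November 2030 is a Friday, so the first Monday is November 4 and the third is November 18.
1 April 2031 is a Tuesday, so Sundays fall on 6, 13, 20, 27; the last is April 27.
At the standard offset (UTC+00:15), 02:00 UTC + 0h15m = 02:15 Lumast standard time.
Daylight saving runs 18 November 2030 – 27 April 2031; the standard-time date in Lumast, 21 April 2031, is inside that window, so Lumast is at UTC+01:15.
02:00 UTC + 1h15m = 03:15 Lumast.

03:15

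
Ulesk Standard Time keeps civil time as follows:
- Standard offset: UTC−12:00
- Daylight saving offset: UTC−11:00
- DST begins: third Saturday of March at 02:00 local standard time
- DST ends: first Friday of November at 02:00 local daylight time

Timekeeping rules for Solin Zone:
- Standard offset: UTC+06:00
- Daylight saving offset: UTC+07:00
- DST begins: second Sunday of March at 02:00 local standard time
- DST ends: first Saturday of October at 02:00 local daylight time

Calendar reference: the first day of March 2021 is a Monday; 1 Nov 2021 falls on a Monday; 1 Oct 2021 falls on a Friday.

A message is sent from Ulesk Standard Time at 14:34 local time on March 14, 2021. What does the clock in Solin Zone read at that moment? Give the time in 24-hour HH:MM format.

1 March 2021 is a Monday, so the first Saturday is March 6 and the third is March 20.
1 November 2021 is a Monday, so the first Friday is November 5.
Daylight saving runs 20 March – 5 November; March 14, 2021 is outside that window, so Ulesk Standard Time is on standard time at UTC−12:00.
14:34 Ulesk Standard Time + 12h = 02:34 UTC (rolling into the next day, 15 March 2021).
1 March 2021 is a Monday, so the first Sunday is March 7 and the second is March 14.
1 October 2021 is a Friday, so the first Saturday is October 2.
At the standard offset (UTC+06:00), 02:34 UTC + 6h = 08:34 Solin Zone standard time.
The standard-time date in Solin Zone, March 15, 2021, falls between 14 March and 2 October, so daylight saving is in effect and Solin Zone is at UTC+07:00.
02:34 UTC + 7h = 09:34 Solin Zone.

09:34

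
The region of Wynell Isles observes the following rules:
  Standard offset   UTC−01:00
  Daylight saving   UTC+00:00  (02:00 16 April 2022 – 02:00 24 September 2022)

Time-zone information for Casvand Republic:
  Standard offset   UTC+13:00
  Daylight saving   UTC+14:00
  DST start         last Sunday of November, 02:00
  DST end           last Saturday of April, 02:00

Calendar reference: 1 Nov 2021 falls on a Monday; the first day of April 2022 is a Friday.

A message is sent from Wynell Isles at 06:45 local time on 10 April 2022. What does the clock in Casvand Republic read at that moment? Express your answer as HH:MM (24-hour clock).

10 April 2022 is outside the daylight-saving period (16 April – 24 September), so Wynell Isles is on standard time, UTC−01:00.
06:45 Wynell Isles + 1h = 07:45 UTC.
1 November 2021 is a Monday, so Sundays fall on 7, 14, 21, 28; the last is November 28.
1 April 2022 is a Friday, so Saturdays fall on 2, 9, 16, 23, 30; the last is April 30.
At the standard offset (UTC+13:00), 07:45 UTC + 13h = 20:45 Casvand Republic standard time.
Daylight saving runs 28 November 2021 – 30 April 2022; the standard-time date in Casvand Republic, 10 April 2022, is inside that window, so Casvand Republic is at UTC+14:00.
07:45 UTC + 14h = 21:45 Casvand Republic.

21:45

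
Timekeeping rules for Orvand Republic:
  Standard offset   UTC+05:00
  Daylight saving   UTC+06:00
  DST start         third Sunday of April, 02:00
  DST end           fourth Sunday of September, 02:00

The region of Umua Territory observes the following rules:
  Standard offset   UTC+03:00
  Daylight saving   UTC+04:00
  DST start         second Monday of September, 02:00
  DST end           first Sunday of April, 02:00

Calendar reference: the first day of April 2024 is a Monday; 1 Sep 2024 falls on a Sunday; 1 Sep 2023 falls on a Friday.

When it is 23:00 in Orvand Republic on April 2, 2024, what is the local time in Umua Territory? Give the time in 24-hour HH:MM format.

1 April 2024 is a Monday, so the first Sunday is April 7 and the third is April 21.
1 September 2024 is a Sunday, so the first Sunday is September 1 and the fourth is September 22.
April 2, 2024 is outside the daylight-saving period (21 April – 22 September), so Orvand Republic is on standard time, UTC+05:00.
23:00 Orvand Republic − 5h = 18:00 UTC.
1 September 2023 is a Friday, so the first Monday is September 4 and the second is September 11.
1 April 2024 is a Monday, so the first Sunday is April 7.
At the standard offset (UTC+03:00), 18:00 UTC + 3h = 21:00 Umua Territory standard time.
Daylight saving runs 11 September 2023 – 7 April 2024; the standard-time date in Umua Territory, April 2, 2024, is inside that window, so Umua Territory is at UTC+04:00.
18:00 UTC + 4h = 22:00 Umua Territory.

22:00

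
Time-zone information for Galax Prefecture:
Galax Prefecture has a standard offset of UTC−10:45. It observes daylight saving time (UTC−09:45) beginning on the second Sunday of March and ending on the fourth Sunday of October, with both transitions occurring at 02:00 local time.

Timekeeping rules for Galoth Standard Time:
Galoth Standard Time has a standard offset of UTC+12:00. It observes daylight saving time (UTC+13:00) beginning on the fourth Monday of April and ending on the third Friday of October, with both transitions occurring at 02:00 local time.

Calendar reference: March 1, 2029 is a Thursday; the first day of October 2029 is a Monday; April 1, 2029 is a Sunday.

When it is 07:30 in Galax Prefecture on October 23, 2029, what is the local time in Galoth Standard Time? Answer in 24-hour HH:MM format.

05:15

1 March 2029 is a Thursday, so the first Sunday is March 4 and the second is March 11.
1 October 2029 is a Monday, so the first Sunday is October 7 and the fourth is October 28.
Daylight saving runs 11 March – 28 October; October 23, 2029 is inside that window, so Galax Prefecture is at UTC−09:45.
07:30 Galax Prefecture + 9h45m = 17:15 UTC.
1 April 2029 is a Sunday, so the first Monday is April 2 and the fourth is April 23.
1 October 2029 is a Monday, so the first Friday is October 5 and the third is October 19.
At the standard offset (UTC+12:00), 17:15 UTC + 12h = 05:15 Galoth Standard Time standard time (rolling into the next day, 24 October 2029).
The standard-time date in Galoth Standard Time, October 24, 2029, is outside the daylight-saving period (23 April – 19 October), so Galoth Standard Time is on standard time, UTC+12:00.
17:15 UTC + 12h = 05:15 Galoth Standard Time (rolling into the next day, 24 October 2029).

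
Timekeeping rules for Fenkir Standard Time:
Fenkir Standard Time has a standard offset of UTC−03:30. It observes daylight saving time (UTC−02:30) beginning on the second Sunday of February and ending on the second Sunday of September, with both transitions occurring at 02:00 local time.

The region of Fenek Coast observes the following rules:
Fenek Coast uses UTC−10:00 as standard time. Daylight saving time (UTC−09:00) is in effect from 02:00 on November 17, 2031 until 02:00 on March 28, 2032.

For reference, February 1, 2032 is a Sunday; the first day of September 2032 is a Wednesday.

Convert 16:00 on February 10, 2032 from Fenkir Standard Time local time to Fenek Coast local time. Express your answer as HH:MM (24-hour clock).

09:30

1 February 2032 is a Sunday, so the first Sunday is February 1 and the second is February 8.
1 September 2032 is a Wednesday, so the first Sunday is September 5 and the second is September 12.
Daylight saving runs 8 February – 12 September; February 10, 2032 is inside that window, so Fenkir Standard Time is at UTC−02:30.
16:00 Fenkir Standard Time + 2h30m = 18:30 UTC.
At the standard offset (UTC−10:00), 18:30 UTC − 10h = 08:30 Fenek Coast standard time.
The standard-time date in Fenek Coast, February 10, 2032, lies within the daylight-saving period (17 November 2031 – 28 March 2032), so Fenek Coast is on daylight time, UTC−09:00.
18:30 UTC − 9h = 09:30 Fenek Coast.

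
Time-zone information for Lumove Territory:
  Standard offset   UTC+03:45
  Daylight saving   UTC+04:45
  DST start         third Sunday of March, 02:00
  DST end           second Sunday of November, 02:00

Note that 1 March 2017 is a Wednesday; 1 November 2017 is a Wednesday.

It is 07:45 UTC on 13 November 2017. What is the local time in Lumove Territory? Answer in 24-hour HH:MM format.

1 March 2017 is a Wednesday, so the first Sunday is March 5 and the third is March 19.
1 November 2017 is a Wednesday, so the first Sunday is November 5 and the second is November 12.
At the standard offset (UTC+03:45), 07:45 UTC + 3h45m = 11:30 Lumove Territory standard time.
Daylight saving runs 19 March – 12 November; the standard-time date in Lumove Territory, 13 November 2017, is outside that window, so Lumove Territory is on standard time at UTC+03:45.
07:45 UTC + 3h45m = 11:30 local.

11:30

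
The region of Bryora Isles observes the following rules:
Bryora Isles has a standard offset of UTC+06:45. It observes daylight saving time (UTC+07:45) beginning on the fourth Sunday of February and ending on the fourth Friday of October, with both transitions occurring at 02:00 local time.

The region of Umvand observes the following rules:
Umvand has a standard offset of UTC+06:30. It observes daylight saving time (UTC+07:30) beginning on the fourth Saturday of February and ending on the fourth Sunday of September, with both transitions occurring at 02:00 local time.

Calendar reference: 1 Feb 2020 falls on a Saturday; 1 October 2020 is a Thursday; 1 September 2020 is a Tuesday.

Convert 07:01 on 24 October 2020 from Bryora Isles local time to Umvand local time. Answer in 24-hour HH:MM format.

06:46

1 February 2020 is a Saturday, so the first Sunday is February 2 and the fourth is February 23.
1 October 2020 is a Thursday, so the first Friday is October 2 and the fourth is October 23.
Daylight saving runs 23 February – 23 October; 24 October 2020 is outside that window, so Bryora Isles is on standard time at UTC+06:45.
07:01 Bryora Isles − 6h45m = 00:16 UTC.
1 February 2020 is a Saturday, so the first Saturday is February 1 and the fourth is February 22.
1 September 2020 is a Tuesday, so the first Sunday is September 6 and the fourth is September 27.
At the standard offset (UTC+06:30), 00:16 UTC + 6h30m = 06:46 Umvand standard time.
Daylight saving runs 22 February – 27 September; the standard-time date in Umvand, 24 October 2020, is outside that window, so Umvand is on standard time at UTC+06:30.
00:16 UTC + 6h30m = 06:46 Umvand.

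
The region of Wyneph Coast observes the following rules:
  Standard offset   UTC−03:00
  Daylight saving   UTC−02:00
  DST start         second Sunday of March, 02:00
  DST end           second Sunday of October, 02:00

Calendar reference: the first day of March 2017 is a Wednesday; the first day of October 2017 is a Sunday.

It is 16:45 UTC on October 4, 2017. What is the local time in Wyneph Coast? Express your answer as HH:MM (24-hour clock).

14:45

1 March 2017 is a Wednesday, so the first Sunday is March 5 and the second is March 12.
1 October 2017 is a Sunday, so the first Sunday is October 1 and the second is October 8.
At the standard offset (UTC−03:00), 16:45 UTC − 3h = 13:45 Wyneph Coast standard time.
The standard-time date in Wyneph Coast, October 4, 2017, falls between 12 March and 8 October, so daylight saving is in effect and Wyneph Coast is at UTC−02:00.
16:45 UTC − 2h = 14:45 local.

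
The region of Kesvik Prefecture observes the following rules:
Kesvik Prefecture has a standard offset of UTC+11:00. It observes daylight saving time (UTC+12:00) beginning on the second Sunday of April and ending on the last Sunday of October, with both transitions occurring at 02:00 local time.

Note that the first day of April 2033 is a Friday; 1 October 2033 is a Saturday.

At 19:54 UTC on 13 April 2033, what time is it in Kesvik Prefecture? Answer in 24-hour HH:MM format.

1 April 2033 is a Friday, so the first Sunday is April 3 and the second is April 10.
1 October 2033 is a Saturday, so Sundays fall on 2, 9, 16, 23, 30; the last is October 30.
At the standard offset (UTC+11:00), 19:54 UTC + 11h = 06:54 Kesvik Prefecture standard time (rolling into the next day, 14 April 2033).
The standard-time date in Kesvik Prefecture, 14 April 2033, lies within the daylight-saving period (10 April – 30 October), so Kesvik Prefecture is on daylight time, UTC+12:00.
19:54 UTC + 12h = 07:54 local (rolling into the next day, 14 April 2033).

07:54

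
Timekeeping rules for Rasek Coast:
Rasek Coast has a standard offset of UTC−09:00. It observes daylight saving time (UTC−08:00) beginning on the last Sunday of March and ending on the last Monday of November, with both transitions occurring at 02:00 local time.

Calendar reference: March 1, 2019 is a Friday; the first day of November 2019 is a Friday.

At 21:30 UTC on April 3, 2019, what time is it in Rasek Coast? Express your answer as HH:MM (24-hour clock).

13:30

1 March 2019 is a Friday, so Sundays fall on 3, 10, 17, 24, 31; the last is March 31.
1 November 2019 is a Friday, so Mondays fall on 4, 11, 18, 25; the last is November 25.
At the standard offset (UTC−09:00), 21:30 UTC − 9h = 12:30 Rasek Coast standard time.
The standard-time date in Rasek Coast, April 3, 2019, falls between 31 March and 25 November, so daylight saving is in effect and Rasek Coast is at UTC−08:00.
21:30 UTC − 8h = 13:30 local.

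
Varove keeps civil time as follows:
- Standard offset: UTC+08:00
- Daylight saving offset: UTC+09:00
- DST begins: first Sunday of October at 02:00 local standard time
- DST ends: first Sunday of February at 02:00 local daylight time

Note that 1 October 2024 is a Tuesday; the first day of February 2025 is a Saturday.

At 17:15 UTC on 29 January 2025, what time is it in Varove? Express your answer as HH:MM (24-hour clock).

1 October 2024 is a Tuesday, so the first Sunday is October 6.
1 February 2025 is a Saturday, so the first Sunday is February 2.
At the standard offset (UTC+08:00), 17:15 UTC + 8h = 01:15 Varove standard time (rolling into the next day, 30 January 2025).
The standard-time date in Varove, 30 January 2025, lies within the daylight-saving period (6 October 2024 – 2 February 2025), so Varove is on daylight time, UTC+09:00.
17:15 UTC + 9h = 02:15 local (rolling into the next day, 30 January 2025).

02:15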